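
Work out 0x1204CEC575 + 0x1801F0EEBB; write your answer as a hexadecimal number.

Add column by column in base 16, right to left:
  5+B = 0 carry 1
  7+B+1 = 3 carry 1
  5+E+1 = 4 carry 1
  C+E+1 = B carry 1
  E+0+1 = F
  C+F = B carry 1
  4+1+1 = 6
  0+0 = 0
  2+8 = A
  1+1 = 2

0x2A06BFB430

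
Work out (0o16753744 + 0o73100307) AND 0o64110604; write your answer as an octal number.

Add column by column in base 8, right to left:
  4+7 = 3 carry 1
  4+0+1 = 5
  7+3 = 2 carry 1
  3+0+1 = 4
  5+0 = 5
  7+1 = 0 carry 1
  6+3+1 = 2 carry 1
  1+7+1 = 1 carry 1
  final carry 1
Sum = 0o112054253; now AND with 0o64110604:
  1&0=0, 1&6=0, 2&4=0, 0&1=0, 5&1=1, 4&0=0, 2&6=2, 5&0=0, 3&4=0

0o10200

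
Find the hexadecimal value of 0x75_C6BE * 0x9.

0x423FCAE

Multiply each base-16 digit by 9, carrying:
  E×9 = 126 → write E carry 7
  B×9+7 = 106 → write A carry 6
  6×9+6 = 60 → write C carry 3
  C×9+3 = 111 → write F carry 6
  5×9+6 = 51 → write 3 carry 3
  7×9+3 = 66 → write 2 carry 4
  remaining carry: 4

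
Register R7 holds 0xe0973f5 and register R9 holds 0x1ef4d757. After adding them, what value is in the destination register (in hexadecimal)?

Add column by column in base 16, right to left:
  5+7 = c
  f+5 = 4 carry 1
  3+7+1 = b
  7+d = 4 carry 1
  9+4+1 = e
  0+f = f
  e+e = c carry 1
  0+1+1 = 2

0x2cfe4b4c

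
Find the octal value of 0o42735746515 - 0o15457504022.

0o25256242473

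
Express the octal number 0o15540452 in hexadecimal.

0x36C12A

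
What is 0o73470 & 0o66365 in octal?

AND each oct digit independently (no carries):
  7&6=6, 3&6=2, 4&3=0, 7&6=6, 0&5=0

0o62060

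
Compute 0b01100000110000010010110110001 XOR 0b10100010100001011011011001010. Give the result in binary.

XOR bit by bit (1 where the bits differ):
  01100000110000010010110110001
^ 10100010100001011011011001010
= 11000010010001001001101111011

0b11000010010001001001101111011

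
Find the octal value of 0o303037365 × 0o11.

0o3333433235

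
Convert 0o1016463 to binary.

0b1000001110100110011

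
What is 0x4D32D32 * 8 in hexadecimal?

0x26996990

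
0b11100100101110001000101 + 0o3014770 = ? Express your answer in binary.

0b11111100111011000111101

0o3014770 = 0b11000001100111111000 in binary.
Add column by column in base 2, right to left:
  1+0 = 1
  0+0 = 0
  1+0 = 1
  0+1 = 1
  0+1 = 1
  0+1 = 1
  1+1 = 0 carry 1
  0+1+1 = 0 carry 1
  0+1+1 = 0 carry 1
  0+0+1 = 1
  1+0 = 1
  1+1 = 0 carry 1
  1+1+1 = 1 carry 1
  0+0+1 = 1
  1+0 = 1
  0+0 = 0
  0+0 = 0
  1+0 = 1
  0+1 = 1
  0+1 = 1
  1+0 = 1
  1+0 = 1
  1+0 = 1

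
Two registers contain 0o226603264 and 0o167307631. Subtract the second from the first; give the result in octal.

0o37273433

Subtract column by column in base 8:
  4-1 → 3
  6-3 → 3
  2-6 → 4 (borrow)
  3-7-1 → 3 (borrow)
  0-0-1 → 7 (borrow)
  6-3-1 → 2
  6-7 → 7 (borrow)
  2-6-1 → 3 (borrow)
  2-1-1 → 0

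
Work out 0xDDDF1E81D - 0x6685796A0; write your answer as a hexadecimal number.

0x7759A517D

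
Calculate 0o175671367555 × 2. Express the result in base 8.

0o373562757332

Multiply each base-8 digit by 2, carrying:
  5×2 = 10 → write 2 carry 1
  5×2+1 = 11 → write 3 carry 1
  5×2+1 = 11 → write 3 carry 1
  7×2+1 = 15 → write 7 carry 1
  6×2+1 = 13 → write 5 carry 1
  3×2+1 = 7 → write 7
  1×2 = 2 → write 2
  7×2 = 14 → write 6 carry 1
  6×2+1 = 13 → write 5 carry 1
  5×2+1 = 11 → write 3 carry 1
  7×2+1 = 15 → write 7 carry 1
  1×2+1 = 3 → write 3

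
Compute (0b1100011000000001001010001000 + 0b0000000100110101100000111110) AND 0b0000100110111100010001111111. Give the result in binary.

Add column by column in base 2, right to left:
  0+0 = 0
  0+1 = 1
  0+1 = 1
  1+1 = 0 carry 1
  0+1+1 = 0 carry 1
  0+1+1 = 0 carry 1
  0+0+1 = 1
  1+0 = 1
  0+0 = 0
  1+0 = 1
  0+0 = 0
  0+1 = 1
  1+1 = 0 carry 1
  0+0+1 = 1
  0+1 = 1
  0+0 = 0
  0+1 = 1
  0+1 = 1
  0+0 = 0
  0+0 = 0
  0+1 = 1
  1+0 = 1
  1+0 = 1
  0+0 = 0
  0+0 = 0
  0+0 = 0
  1+0 = 1
  1+0 = 1
Sum = 0b1100011100110110101011000110; now AND with 0b0000100110111100010001111111:
  1100011100110110101011000110
& 0000100110111100010001111111
= 0000000100110100000001000110

0b100110100000001000110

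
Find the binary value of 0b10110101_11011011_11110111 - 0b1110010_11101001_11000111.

0b10000101111001000110000

Subtract column by column in base 2:
  1-1 → 0
  1-1 → 0
  1-1 → 0
  0-0 → 0
  1-0 → 1
  1-0 → 1
  1-1 → 0
  1-1 → 0
  1-1 → 0
  1-0 → 1
  0-0 → 0
  1-1 → 0
  1-0 → 1
  0-1 → 1 (borrow)
  1-1-1 → 1 (borrow)
  1-1-1 → 1 (borrow)
  1-0-1 → 0
  0-1 → 1 (borrow)
  1-0-1 → 0
  0-0 → 0
  1-1 → 0
  1-1 → 0
  0-1 → 1 (borrow)
  1-0-1 → 0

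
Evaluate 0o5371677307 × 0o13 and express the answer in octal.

0o74274471215

Multiply each base-8 digit by 11, carrying:
  7×11 = 77 → write 5 carry 9
  0×11+9 = 9 → write 1 carry 1
  3×11+1 = 34 → write 2 carry 4
  7×11+4 = 81 → write 1 carry 10
  7×11+10 = 87 → write 7 carry 10
  6×11+10 = 76 → write 4 carry 9
  1×11+9 = 20 → write 4 carry 2
  7×11+2 = 79 → write 7 carry 9
  3×11+9 = 42 → write 2 carry 5
  5×11+5 = 60 → write 4 carry 7
  remaining carry: 7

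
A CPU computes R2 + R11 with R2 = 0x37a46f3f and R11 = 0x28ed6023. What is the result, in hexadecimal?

Add column by column in base 16, right to left:
  f+3 = 2 carry 1
  3+2+1 = 6
  f+0 = f
  6+6 = c
  4+d = 1 carry 1
  a+e+1 = 9 carry 1
  7+8+1 = 0 carry 1
  3+2+1 = 6

0x6091cf62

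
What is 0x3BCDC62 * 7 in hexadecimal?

0x1A2A06AE

Multiply each base-16 digit by 7, carrying:
  2×7 = 14 → write E
  6×7 = 42 → write A carry 2
  C×7+2 = 86 → write 6 carry 5
  D×7+5 = 96 → write 0 carry 6
  C×7+6 = 90 → write A carry 5
  B×7+5 = 82 → write 2 carry 5
  3×7+5 = 26 → write A carry 1
  remaining carry: 1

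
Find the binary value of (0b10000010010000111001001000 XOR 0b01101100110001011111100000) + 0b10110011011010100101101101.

0b110100001111100001100010101

First 0b10000010010000111001001000 XOR 0b01101100110001011111100000 = 0b11101110100001100110101000.
Add column by column in base 2, right to left:
  0+1 = 1
  0+0 = 0
  0+1 = 1
  1+1 = 0 carry 1
  0+0+1 = 1
  1+1 = 0 carry 1
  0+1+1 = 0 carry 1
  1+0+1 = 0 carry 1
  1+1+1 = 1 carry 1
  0+0+1 = 1
  0+0 = 0
  1+1 = 0 carry 1
  1+0+1 = 0 carry 1
  0+1+1 = 0 carry 1
  0+0+1 = 1
  0+1 = 1
  0+1 = 1
  1+0 = 1
  0+1 = 1
  1+1 = 0 carry 1
  1+0+1 = 0 carry 1
  1+0+1 = 0 carry 1
  0+1+1 = 0 carry 1
  1+1+1 = 1 carry 1
  1+0+1 = 0 carry 1
  1+1+1 = 1 carry 1
  final carry 1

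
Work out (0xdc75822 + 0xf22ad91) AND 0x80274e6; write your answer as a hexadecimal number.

Add column by column in base 16, right to left:
  2+1 = 3
  2+9 = b
  8+d = 5 carry 1
  5+a+1 = 0 carry 1
  7+2+1 = a
  c+2 = e
  d+f = c carry 1
  final carry 1
Sum = 0x1cea05b3; now AND with 0x80274e6:
  1&0=0, c&8=8, e&0=0, a&2=2, 0&7=0, 5&4=4, b&e=a, 3&6=2

0x80204a2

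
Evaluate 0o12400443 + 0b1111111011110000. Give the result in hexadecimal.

0x2B0013

0o12400443 = 0x2A0123 in hexadecimal.
0b1111111011110000 = 0xFEF0 in hexadecimal.
Add column by column in base 16, right to left:
  3+0 = 3
  2+F = 1 carry 1
  1+E+1 = 0 carry 1
  0+F+1 = 0 carry 1
  A+0+1 = B
  2+0 = 2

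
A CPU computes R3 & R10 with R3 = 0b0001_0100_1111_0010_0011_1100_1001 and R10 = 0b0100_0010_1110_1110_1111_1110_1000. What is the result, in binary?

AND bit by bit (1 only where both bits are 1):
  0001010011110010001111001001
& 0100001011101110111111101000
= 0000000011100010001111001000

0b0000000011100010001111001000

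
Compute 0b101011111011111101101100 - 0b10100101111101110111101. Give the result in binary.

Subtract column by column in base 2:
  0-1 → 1 (borrow)
  0-0-1 → 1 (borrow)
  1-1-1 → 1 (borrow)
  1-1-1 → 1 (borrow)
  0-1-1 → 0 (borrow)
  1-1-1 → 1 (borrow)
  1-0-1 → 0
  0-1 → 1 (borrow)
  1-1-1 → 1 (borrow)
  1-1-1 → 1 (borrow)
  1-0-1 → 0
  1-1 → 0
  1-1 → 0
  1-1 → 0
  0-1 → 1 (borrow)
  1-1-1 → 1 (borrow)
  1-0-1 → 0
  1-1 → 0
  1-0 → 1
  1-0 → 1
  0-1 → 1 (borrow)
  1-0-1 → 0
  0-1 → 1 (borrow)
  1-0-1 → 0

0b10111001100001110101111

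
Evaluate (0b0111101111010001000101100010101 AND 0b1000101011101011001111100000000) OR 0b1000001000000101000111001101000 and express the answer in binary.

0b0111101111010001000101100010101 AND 0b1000101011101011001111100000000 = 0b0000101011000001000101100000000.
Then OR with 0b1000001000000101000111001101000.

0b1000101011000101000111101101000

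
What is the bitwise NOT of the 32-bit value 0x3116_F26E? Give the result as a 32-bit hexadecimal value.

Each hex digit d becomes F−d:
  3→C, 1→E, 1→E, 6→9, F→0, 2→D, 6→9, E→1

0xCEE90D91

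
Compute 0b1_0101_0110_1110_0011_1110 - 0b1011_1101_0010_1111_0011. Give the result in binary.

Subtract column by column in base 2:
  0-1 → 1 (borrow)
  1-1-1 → 1 (borrow)
  1-0-1 → 0
  1-0 → 1
  1-1 → 0
  1-1 → 0
  0-1 → 1 (borrow)
  0-1-1 → 0 (borrow)
  0-0-1 → 1 (borrow)
  1-1-1 → 1 (borrow)
  1-0-1 → 0
  1-0 → 1
  0-1 → 1 (borrow)
  1-0-1 → 0
  1-1 → 0
  0-1 → 1 (borrow)
  1-1-1 → 1 (borrow)
  0-1-1 → 0 (borrow)
  1-0-1 → 0
  0-1 → 1 (borrow)
  1-0-1 → 0

0b10011001101101001011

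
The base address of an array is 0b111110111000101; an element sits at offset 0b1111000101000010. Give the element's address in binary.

0b10110111100000111

Add column by column in base 2, right to left:
  1+0 = 1
  0+1 = 1
  1+0 = 1
  0+0 = 0
  0+0 = 0
  0+0 = 0
  1+1 = 0 carry 1
  1+0+1 = 0 carry 1
  1+1+1 = 1 carry 1
  0+0+1 = 1
  1+0 = 1
  1+0 = 1
  1+1 = 0 carry 1
  1+1+1 = 1 carry 1
  1+1+1 = 1 carry 1
  0+1+1 = 0 carry 1
  final carry 1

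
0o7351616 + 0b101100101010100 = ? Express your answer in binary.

0b111100010110011100010

0o7351616 = 0b111011101001110001110 in binary.
Add column by column in base 2, right to left:
  0+0 = 0
  1+0 = 1
  1+1 = 0 carry 1
  1+0+1 = 0 carry 1
  0+1+1 = 0 carry 1
  0+0+1 = 1
  0+1 = 1
  1+0 = 1
  1+1 = 0 carry 1
  1+0+1 = 0 carry 1
  0+0+1 = 1
  0+1 = 1
  1+1 = 0 carry 1
  0+0+1 = 1
  1+1 = 0 carry 1
  1+0+1 = 0 carry 1
  1+0+1 = 0 carry 1
  0+0+1 = 1
  1+0 = 1
  1+0 = 1
  1+0 = 1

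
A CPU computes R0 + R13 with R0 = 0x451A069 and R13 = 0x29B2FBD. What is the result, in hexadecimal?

Add column by column in base 16, right to left:
  9+D = 6 carry 1
  6+B+1 = 2 carry 1
  0+F+1 = 0 carry 1
  A+2+1 = D
  1+B = C
  5+9 = E
  4+2 = 6

0x6ECD026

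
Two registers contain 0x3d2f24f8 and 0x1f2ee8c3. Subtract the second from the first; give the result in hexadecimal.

Subtract column by column in base 16:
  8-3 → 5
  f-c → 3
  4-8 → c (borrow)
  2-e-1 → 3 (borrow)
  f-e-1 → 0
  2-2 → 0
  d-f → e (borrow)
  3-1-1 → 1

0x1e003c35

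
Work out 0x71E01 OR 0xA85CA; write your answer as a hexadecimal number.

0xF9FCB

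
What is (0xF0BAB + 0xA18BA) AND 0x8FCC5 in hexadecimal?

Add column by column in base 16, right to left:
  B+A = 5 carry 1
  A+B+1 = 6 carry 1
  B+8+1 = 4 carry 1
  0+1+1 = 2
  F+A = 9 carry 1
  final carry 1
Sum = 0x192465; now AND with 0x8FCC5:
  1&0=0, 9&8=8, 2&F=2, 4&C=4, 6&C=4, 5&5=5

0x82445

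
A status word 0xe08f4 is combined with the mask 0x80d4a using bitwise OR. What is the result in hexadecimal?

0xe0dfe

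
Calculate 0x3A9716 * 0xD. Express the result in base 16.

0x2F9AC1E

Multiply each base-16 digit by 13, carrying:
  6×13 = 78 → write E carry 4
  1×13+4 = 17 → write 1 carry 1
  7×13+1 = 92 → write C carry 5
  9×13+5 = 122 → write A carry 7
  A×13+7 = 137 → write 9 carry 8
  3×13+8 = 47 → write F carry 2
  remaining carry: 2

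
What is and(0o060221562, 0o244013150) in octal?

0o040001140

AND each oct digit independently (no carries):
  0&2=0, 6&4=4, 0&4=0, 2&0=0, 2&1=0, 1&3=1, 5&1=1, 6&5=4, 2&0=0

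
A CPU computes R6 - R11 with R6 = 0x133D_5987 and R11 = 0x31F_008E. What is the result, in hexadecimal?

0x101E58F9

Subtract column by column in base 16:
  7-E → 9 (borrow)
  8-8-1 → F (borrow)
  9-0-1 → 8
  5-0 → 5
  D-F → E (borrow)
  3-1-1 → 1
  3-3 → 0
  1-0 → 1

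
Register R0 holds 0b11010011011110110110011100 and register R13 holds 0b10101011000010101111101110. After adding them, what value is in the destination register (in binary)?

0b101111110100001100110001010

Add column by column in base 2, right to left:
  0+0 = 0
  0+1 = 1
  1+1 = 0 carry 1
  1+1+1 = 1 carry 1
  1+0+1 = 0 carry 1
  0+1+1 = 0 carry 1
  0+1+1 = 0 carry 1
  1+1+1 = 1 carry 1
  1+1+1 = 1 carry 1
  0+1+1 = 0 carry 1
  1+0+1 = 0 carry 1
  1+1+1 = 1 carry 1
  0+0+1 = 1
  1+1 = 0 carry 1
  1+0+1 = 0 carry 1
  1+0+1 = 0 carry 1
  1+0+1 = 0 carry 1
  0+0+1 = 1
  1+1 = 0 carry 1
  1+1+1 = 1 carry 1
  0+0+1 = 1
  0+1 = 1
  1+0 = 1
  0+1 = 1
  1+0 = 1
  1+1 = 0 carry 1
  final carry 1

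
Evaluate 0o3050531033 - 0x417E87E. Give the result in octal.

0o2442544635

0x417E87E = 0o405764176 in octal.
Subtract column by column in base 8:
  3-6 → 5 (borrow)
  3-7-1 → 3 (borrow)
  0-1-1 → 6 (borrow)
  1-4-1 → 4 (borrow)
  3-6-1 → 4 (borrow)
  5-7-1 → 5 (borrow)
  0-5-1 → 2 (borrow)
  5-0-1 → 4
  0-4 → 4 (borrow)
  3-0-1 → 2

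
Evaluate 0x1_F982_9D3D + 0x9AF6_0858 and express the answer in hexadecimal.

0x29478A595

Add column by column in base 16, right to left:
  D+8 = 5 carry 1
  3+5+1 = 9
  D+8 = 5 carry 1
  9+0+1 = A
  2+6 = 8
  8+F = 7 carry 1
  9+A+1 = 4 carry 1
  F+9+1 = 9 carry 1
  1+0+1 = 2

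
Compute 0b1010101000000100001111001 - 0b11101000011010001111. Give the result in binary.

Subtract column by column in base 2:
  1-1 → 0
  0-1 → 1 (borrow)
  0-1-1 → 0 (borrow)
  1-1-1 → 1 (borrow)
  1-0-1 → 0
  1-0 → 1
  1-0 → 1
  0-1 → 1 (borrow)
  0-0-1 → 1 (borrow)
  0-1-1 → 0 (borrow)
  0-1-1 → 0 (borrow)
  1-0-1 → 0
  0-0 → 0
  0-0 → 0
  0-0 → 0
  0-1 → 1 (borrow)
  0-0-1 → 1 (borrow)
  0-1-1 → 0 (borrow)
  1-1-1 → 1 (borrow)
  0-1-1 → 0 (borrow)
  1-0-1 → 0
  0-0 → 0
  1-0 → 1
  0-0 → 0
  1-0 → 1

0b1010001011000000111101010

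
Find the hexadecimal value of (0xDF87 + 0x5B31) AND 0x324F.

Add column by column in base 16, right to left:
  7+1 = 8
  8+3 = B
  F+B = A carry 1
  D+5+1 = 3 carry 1
  final carry 1
Sum = 0x13AB8; now AND with 0x324F:
  1&0=0, 3&3=3, A&2=2, B&4=0, 8&F=8

0x3208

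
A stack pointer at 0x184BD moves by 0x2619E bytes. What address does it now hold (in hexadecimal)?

Add column by column in base 16, right to left:
  D+E = B carry 1
  B+9+1 = 5 carry 1
  4+1+1 = 6
  8+6 = E
  1+2 = 3

0x3E65B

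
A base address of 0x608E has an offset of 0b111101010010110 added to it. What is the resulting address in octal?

0x608E = 0o60216 in octal.
0b111101010010110 = 0o75226 in octal.
Add column by column in base 8, right to left:
  6+6 = 4 carry 1
  1+2+1 = 4
  2+2 = 4
  0+5 = 5
  6+7 = 5 carry 1
  final carry 1

0o155444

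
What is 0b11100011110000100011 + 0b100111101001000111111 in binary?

Add column by column in base 2, right to left:
  1+1 = 0 carry 1
  1+1+1 = 1 carry 1
  0+1+1 = 0 carry 1
  0+1+1 = 0 carry 1
  0+1+1 = 0 carry 1
  1+1+1 = 1 carry 1
  0+0+1 = 1
  0+0 = 0
  0+0 = 0
  0+1 = 1
  1+0 = 1
  1+0 = 1
  1+1 = 0 carry 1
  1+0+1 = 0 carry 1
  0+1+1 = 0 carry 1
  0+1+1 = 0 carry 1
  0+1+1 = 0 carry 1
  1+1+1 = 1 carry 1
  1+0+1 = 0 carry 1
  1+0+1 = 0 carry 1
  0+1+1 = 0 carry 1
  final carry 1

0b1000100000111001100010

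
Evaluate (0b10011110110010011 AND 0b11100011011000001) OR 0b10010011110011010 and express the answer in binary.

0b10011110110010011 AND 0b11100011011000001 = 0b10000010010000001.
Then OR with 0b10010011110011010.

0b10010011110011011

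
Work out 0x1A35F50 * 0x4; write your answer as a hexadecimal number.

0x68D7D40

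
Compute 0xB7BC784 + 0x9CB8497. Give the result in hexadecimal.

0x15474C1B

Add column by column in base 16, right to left:
  4+7 = B
  8+9 = 1 carry 1
  7+4+1 = C
  C+8 = 4 carry 1
  B+B+1 = 7 carry 1
  7+C+1 = 4 carry 1
  B+9+1 = 5 carry 1
  final carry 1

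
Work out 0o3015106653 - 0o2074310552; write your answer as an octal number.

Subtract column by column in base 8:
  3-2 → 1
  5-5 → 0
  6-5 → 1
  6-0 → 6
  0-1 → 7 (borrow)
  1-3-1 → 5 (borrow)
  5-4-1 → 0
  1-7 → 2 (borrow)
  0-0-1 → 7 (borrow)
  3-2-1 → 0

0o720576101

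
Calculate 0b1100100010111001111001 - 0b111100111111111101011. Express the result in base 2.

0b100111010111010001110

Subtract column by column in base 2:
  1-1 → 0
  0-1 → 1 (borrow)
  0-0-1 → 1 (borrow)
  1-1-1 → 1 (borrow)
  1-0-1 → 0
  1-1 → 0
  1-1 → 0
  0-1 → 1 (borrow)
  0-1-1 → 0 (borrow)
  1-1-1 → 1 (borrow)
  1-1-1 → 1 (borrow)
  1-1-1 → 1 (borrow)
  0-1-1 → 0 (borrow)
  1-1-1 → 1 (borrow)
  0-1-1 → 0 (borrow)
  0-0-1 → 1 (borrow)
  0-0-1 → 1 (borrow)
  1-1-1 → 1 (borrow)
  0-1-1 → 0 (borrow)
  0-1-1 → 0 (borrow)
  1-1-1 → 1 (borrow)
  1-0-1 → 0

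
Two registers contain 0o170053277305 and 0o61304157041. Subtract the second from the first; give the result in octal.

0o106547120244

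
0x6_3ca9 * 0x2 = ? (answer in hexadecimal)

0xc7952

Multiply each base-16 digit by 2, carrying:
  9×2 = 18 → write 2 carry 1
  a×2+1 = 21 → write 5 carry 1
  c×2+1 = 25 → write 9 carry 1
  3×2+1 = 7 → write 7
  6×2 = 12 → write c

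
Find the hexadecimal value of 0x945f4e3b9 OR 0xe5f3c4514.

OR each hex digit independently (no carries):
  9|e=f, 4|5=5, 5|f=f, f|3=f, 4|c=c, e|4=e, 3|5=7, b|1=b, 9|4=d

0xf5ffce7bd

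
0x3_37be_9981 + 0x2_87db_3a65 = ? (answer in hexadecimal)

Add column by column in base 16, right to left:
  1+5 = 6
  8+6 = e
  9+a = 3 carry 1
  9+3+1 = d
  e+b = 9 carry 1
  b+d+1 = 9 carry 1
  7+7+1 = f
  3+8 = b
  3+2 = 5

0x5bf99d3e6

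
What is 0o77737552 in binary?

Each octal digit is 3 bits: 7=111 7=111 7=111 3=011 7=111 5=101 5=101 2=010.

0b111111111011111101101010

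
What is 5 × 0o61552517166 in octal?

Multiply each base-8 digit by 5, carrying:
  6×5 = 30 → write 6 carry 3
  6×5+3 = 33 → write 1 carry 4
  1×5+4 = 9 → write 1 carry 1
  7×5+1 = 36 → write 4 carry 4
  1×5+4 = 9 → write 1 carry 1
  5×5+1 = 26 → write 2 carry 3
  2×5+3 = 13 → write 5 carry 1
  5×5+1 = 26 → write 2 carry 3
  5×5+3 = 28 → write 4 carry 3
  1×5+3 = 8 → write 0 carry 1
  6×5+1 = 31 → write 7 carry 3
  remaining carry: 3

0o370425214116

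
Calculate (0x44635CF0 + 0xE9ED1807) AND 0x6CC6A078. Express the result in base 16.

0x2C402070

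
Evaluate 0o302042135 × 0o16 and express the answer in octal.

0o5234736426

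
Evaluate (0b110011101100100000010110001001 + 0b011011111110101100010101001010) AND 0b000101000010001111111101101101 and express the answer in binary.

0b101000010001100101001000001

Add column by column in base 2, right to left:
  1+0 = 1
  0+1 = 1
  0+0 = 0
  1+1 = 0 carry 1
  0+0+1 = 1
  0+0 = 0
  0+1 = 1
  1+0 = 1
  1+1 = 0 carry 1
  0+0+1 = 1
  1+1 = 0 carry 1
  0+0+1 = 1
  0+0 = 0
  0+0 = 0
  0+1 = 1
  0+1 = 1
  0+0 = 0
  1+1 = 0 carry 1
  0+0+1 = 1
  0+1 = 1
  1+1 = 0 carry 1
  1+1+1 = 1 carry 1
  0+1+1 = 0 carry 1
  1+1+1 = 1 carry 1
  1+1+1 = 1 carry 1
  1+1+1 = 1 carry 1
  0+0+1 = 1
  0+1 = 1
  1+1 = 0 carry 1
  1+0+1 = 0 carry 1
  final carry 1
Sum = 0b1001111101011001100101011010011; now AND with 0b000101000010001111111101101101:
  1001111101011001100101011010011
& 0000101000010001111111101101101
= 0000101000010001100101001000001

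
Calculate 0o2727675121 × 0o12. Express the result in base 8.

0o35156543452

Multiply each base-8 digit by 10, carrying:
  1×10 = 10 → write 2 carry 1
  2×10+1 = 21 → write 5 carry 2
  1×10+2 = 12 → write 4 carry 1
  5×10+1 = 51 → write 3 carry 6
  7×10+6 = 76 → write 4 carry 9
  6×10+9 = 69 → write 5 carry 8
  7×10+8 = 78 → write 6 carry 9
  2×10+9 = 29 → write 5 carry 3
  7×10+3 = 73 → write 1 carry 9
  2×10+9 = 29 → write 5 carry 3
  remaining carry: 3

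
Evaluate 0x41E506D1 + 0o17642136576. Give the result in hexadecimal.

0xC06DC44F

0o17642136576 = 0x7E88BD7E in hexadecimal.
Add column by column in base 16, right to left:
  1+E = F
  D+7 = 4 carry 1
  6+D+1 = 4 carry 1
  0+B+1 = C
  5+8 = D
  E+8 = 6 carry 1
  1+E+1 = 0 carry 1
  4+7+1 = C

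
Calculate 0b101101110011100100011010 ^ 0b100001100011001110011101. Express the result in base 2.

0b001100010000101010000111

XOR bit by bit (1 where the bits differ):
  101101110011100100011010
^ 100001100011001110011101
= 001100010000101010000111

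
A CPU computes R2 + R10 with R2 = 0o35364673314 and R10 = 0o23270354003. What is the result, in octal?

0o60655247317

Add column by column in base 8, right to left:
  4+3 = 7
  1+0 = 1
  3+0 = 3
  3+4 = 7
  7+5 = 4 carry 1
  6+3+1 = 2 carry 1
  4+0+1 = 5
  6+7 = 5 carry 1
  3+2+1 = 6
  5+3 = 0 carry 1
  3+2+1 = 6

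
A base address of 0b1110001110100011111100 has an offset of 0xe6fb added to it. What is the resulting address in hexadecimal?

0x39cff7

0b1110001110100011111100 = 0x38e8fc in hexadecimal.
Add column by column in base 16, right to left:
  c+b = 7 carry 1
  f+f+1 = f carry 1
  8+6+1 = f
  e+e = c carry 1
  8+0+1 = 9
  3+0 = 3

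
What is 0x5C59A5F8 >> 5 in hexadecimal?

0x2E2CD2F

5 bits is not a whole number of base-16 digits; in binary: 1011100010110011010010111111000 >> 5 = 10111000101100110100101111.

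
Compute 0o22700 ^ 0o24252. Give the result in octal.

XOR each oct digit independently (no carries):
  2^2=0, 2^4=6, 7^2=5, 0^5=5, 0^2=2

0o06552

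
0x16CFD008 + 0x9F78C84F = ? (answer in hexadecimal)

0xB6489857

Add column by column in base 16, right to left:
  8+F = 7 carry 1
  0+4+1 = 5
  0+8 = 8
  D+C = 9 carry 1
  F+8+1 = 8 carry 1
  C+7+1 = 4 carry 1
  6+F+1 = 6 carry 1
  1+9+1 = B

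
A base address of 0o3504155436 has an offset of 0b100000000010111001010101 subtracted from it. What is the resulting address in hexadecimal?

0x1C90ACC9

0o3504155436 = 0x1D10DB1E in hexadecimal.
0b100000000010111001010101 = 0x802E55 in hexadecimal.
Subtract column by column in base 16:
  E-5 → 9
  1-5 → C (borrow)
  B-E-1 → C (borrow)
  D-2-1 → A
  0-0 → 0
  1-8 → 9 (borrow)
  D-0-1 → C
  1-0 → 1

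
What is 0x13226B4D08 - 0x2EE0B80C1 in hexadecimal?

0x10345FCC47

Subtract column by column in base 16:
  8-1 → 7
  0-C → 4 (borrow)
  D-0-1 → C
  4-8 → C (borrow)
  B-B-1 → F (borrow)
  6-0-1 → 5
  2-E → 4 (borrow)
  2-E-1 → 3 (borrow)
  3-2-1 → 0
  1-0 → 1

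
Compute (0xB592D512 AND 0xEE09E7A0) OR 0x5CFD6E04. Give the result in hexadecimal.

0xB592D512 AND 0xEE09E7A0 = 0xA400C500.
Then OR with 0x5CFD6E04.

0xFCFDEF04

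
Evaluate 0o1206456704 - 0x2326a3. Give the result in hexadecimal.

0x9f73721

0o1206456704 = 0xa1a5dc4 in hexadecimal.
Subtract column by column in base 16:
  4-3 → 1
  c-a → 2
  d-6 → 7
  5-2 → 3
  a-3 → 7
  1-2 → f (borrow)
  a-0-1 → 9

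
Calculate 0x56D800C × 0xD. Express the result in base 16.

Multiply each base-16 digit by 13, carrying:
  C×13 = 156 → write C carry 9
  0×13+9 = 9 → write 9
  0×13 = 0 → write 0
  8×13 = 104 → write 8 carry 6
  D×13+6 = 175 → write F carry 10
  6×13+10 = 88 → write 8 carry 5
  5×13+5 = 70 → write 6 carry 4
  remaining carry: 4

0x468F809C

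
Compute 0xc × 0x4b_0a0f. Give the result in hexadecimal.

0x38478b4

Multiply each base-16 digit by 12, carrying:
  f×12 = 180 → write 4 carry 11
  0×12+11 = 11 → write b
  a×12 = 120 → write 8 carry 7
  0×12+7 = 7 → write 7
  b×12 = 132 → write 4 carry 8
  4×12+8 = 56 → write 8 carry 3
  remaining carry: 3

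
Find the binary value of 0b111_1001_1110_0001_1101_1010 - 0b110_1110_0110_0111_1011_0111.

Subtract column by column in base 2:
  0-1 → 1 (borrow)
  1-1-1 → 1 (borrow)
  0-1-1 → 0 (borrow)
  1-0-1 → 0
  1-1 → 0
  0-1 → 1 (borrow)
  1-0-1 → 0
  1-1 → 0
  1-1 → 0
  0-1 → 1 (borrow)
  0-1-1 → 0 (borrow)
  0-0-1 → 1 (borrow)
  0-0-1 → 1 (borrow)
  1-1-1 → 1 (borrow)
  1-1-1 → 1 (borrow)
  1-0-1 → 0
  1-0 → 1
  0-1 → 1 (borrow)
  0-1-1 → 0 (borrow)
  1-1-1 → 1 (borrow)
  1-0-1 → 0
  1-1 → 0
  1-1 → 0

0b10110111101000100011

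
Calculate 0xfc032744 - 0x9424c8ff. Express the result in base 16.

Subtract column by column in base 16:
  4-f → 5 (borrow)
  4-f-1 → 4 (borrow)
  7-8-1 → e (borrow)
  2-c-1 → 5 (borrow)
  3-4-1 → e (borrow)
  0-2-1 → d (borrow)
  c-4-1 → 7
  f-9 → 6

0x67de5e45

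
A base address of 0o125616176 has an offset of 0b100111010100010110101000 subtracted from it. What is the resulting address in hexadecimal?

0xB9D6D6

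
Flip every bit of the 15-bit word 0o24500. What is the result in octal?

Each oct digit d becomes 7−d:
  2→5, 4→3, 5→2, 0→7, 0→7

0o53277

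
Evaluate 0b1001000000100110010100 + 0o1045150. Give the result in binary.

0o1045150 = 0b1000100101001101000 in binary.
Add column by column in base 2, right to left:
  0+0 = 0
  0+0 = 0
  1+0 = 1
  0+1 = 1
  1+0 = 1
  0+1 = 1
  0+1 = 1
  1+0 = 1
  1+0 = 1
  0+1 = 1
  0+0 = 0
  1+1 = 0 carry 1
  0+0+1 = 1
  0+0 = 0
  0+1 = 1
  0+0 = 0
  0+0 = 0
  0+0 = 0
  1+1 = 0 carry 1
  0+0+1 = 1
  0+0 = 0
  1+0 = 1

0b1010000101001111111100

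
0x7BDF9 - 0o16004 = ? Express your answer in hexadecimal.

0o16004 = 0x1C04 in hexadecimal.
Subtract column by column in base 16:
  9-4 → 5
  F-0 → F
  D-C → 1
  B-1 → A
  7-0 → 7

0x7A1F5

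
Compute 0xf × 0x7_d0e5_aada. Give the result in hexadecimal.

Multiply each base-16 digit by 15, carrying:
  a×15 = 150 → write 6 carry 9
  d×15+9 = 204 → write c carry 12
  a×15+12 = 162 → write 2 carry 10
  a×15+10 = 160 → write 0 carry 10
  5×15+10 = 85 → write 5 carry 5
  e×15+5 = 215 → write 7 carry 13
  0×15+13 = 13 → write d
  d×15 = 195 → write 3 carry 12
  7×15+12 = 117 → write 5 carry 7
  remaining carry: 7

0x753d7502c6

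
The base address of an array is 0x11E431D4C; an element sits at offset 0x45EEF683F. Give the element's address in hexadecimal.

0x57D32858B

Add column by column in base 16, right to left:
  C+F = B carry 1
  4+3+1 = 8
  D+8 = 5 carry 1
  1+6+1 = 8
  3+F = 2 carry 1
  4+E+1 = 3 carry 1
  E+E+1 = D carry 1
  1+5+1 = 7
  1+4 = 5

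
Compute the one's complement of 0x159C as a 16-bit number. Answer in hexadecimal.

0xEA63

Each hex digit d becomes F−d:
  1→E, 5→A, 9→6, C→3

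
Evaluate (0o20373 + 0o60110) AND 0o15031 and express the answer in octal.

Add column by column in base 8, right to left:
  3+0 = 3
  7+1 = 0 carry 1
  3+1+1 = 5
  0+0 = 0
  2+6 = 0 carry 1
  final carry 1
Sum = 0o100503; now AND with 0o15031:
  1&0=0, 0&1=0, 0&5=0, 5&0=0, 0&3=0, 3&1=1

0o1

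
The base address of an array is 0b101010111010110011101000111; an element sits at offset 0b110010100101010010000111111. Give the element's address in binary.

Add column by column in base 2, right to left:
  1+1 = 0 carry 1
  1+1+1 = 1 carry 1
  1+1+1 = 1 carry 1
  0+1+1 = 0 carry 1
  0+1+1 = 0 carry 1
  0+1+1 = 0 carry 1
  1+0+1 = 0 carry 1
  0+0+1 = 1
  1+0 = 1
  1+0 = 1
  1+1 = 0 carry 1
  0+0+1 = 1
  0+0 = 0
  1+1 = 0 carry 1
  1+0+1 = 0 carry 1
  0+1+1 = 0 carry 1
  1+0+1 = 0 carry 1
  0+1+1 = 0 carry 1
  1+0+1 = 0 carry 1
  1+0+1 = 0 carry 1
  1+1+1 = 1 carry 1
  0+0+1 = 1
  1+1 = 0 carry 1
  0+0+1 = 1
  1+0 = 1
  0+1 = 1
  1+1 = 0 carry 1
  final carry 1

0b1011101100000000101110000110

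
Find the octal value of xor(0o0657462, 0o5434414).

0o5263076

XOR each oct digit independently (no carries):
  0^5=5, 6^4=2, 5^3=6, 7^4=3, 4^4=0, 6^1=7, 2^4=6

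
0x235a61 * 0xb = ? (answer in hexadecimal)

0x184e22b

Multiply each base-16 digit by 11, carrying:
  1×11 = 11 → write b
  6×11 = 66 → write 2 carry 4
  a×11+4 = 114 → write 2 carry 7
  5×11+7 = 62 → write e carry 3
  3×11+3 = 36 → write 4 carry 2
  2×11+2 = 24 → write 8 carry 1
  remaining carry: 1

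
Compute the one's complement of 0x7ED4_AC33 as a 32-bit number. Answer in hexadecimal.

0x812B53CC

Each hex digit d becomes F−d:
  7→8, E→1, D→2, 4→B, A→5, C→3, 3→C, 3→C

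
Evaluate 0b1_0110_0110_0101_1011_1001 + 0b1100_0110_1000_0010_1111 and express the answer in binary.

0b1000101100110111101000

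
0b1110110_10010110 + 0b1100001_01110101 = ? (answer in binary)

Add column by column in base 2, right to left:
  0+1 = 1
  1+0 = 1
  1+1 = 0 carry 1
  0+0+1 = 1
  1+1 = 0 carry 1
  0+1+1 = 0 carry 1
  0+1+1 = 0 carry 1
  1+0+1 = 0 carry 1
  0+1+1 = 0 carry 1
  1+0+1 = 0 carry 1
  1+0+1 = 0 carry 1
  0+0+1 = 1
  1+0 = 1
  1+1 = 0 carry 1
  1+1+1 = 1 carry 1
  final carry 1

0b1101100000001011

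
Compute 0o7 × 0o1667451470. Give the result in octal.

0o15005043210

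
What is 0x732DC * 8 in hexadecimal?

0x3996E0

Multiply each base-16 digit by 8, carrying:
  C×8 = 96 → write 0 carry 6
  D×8+6 = 110 → write E carry 6
  2×8+6 = 22 → write 6 carry 1
  3×8+1 = 25 → write 9 carry 1
  7×8+1 = 57 → write 9 carry 3
  remaining carry: 3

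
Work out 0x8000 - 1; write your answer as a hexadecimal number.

0x7fff

The trailing 3 digits are 0, so subtracting 1 borrows through: they become F and the next digit up decrements.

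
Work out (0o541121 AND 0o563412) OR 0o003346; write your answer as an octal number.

0o541121 AND 0o563412 = 0o541000.
Then OR with 0o003346.

0o543346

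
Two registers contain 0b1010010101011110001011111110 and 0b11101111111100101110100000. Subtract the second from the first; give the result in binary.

0b110100101100001011101011110

Subtract column by column in base 2:
  0-0 → 0
  1-0 → 1
  1-0 → 1
  1-0 → 1
  1-0 → 1
  1-1 → 0
  1-0 → 1
  1-1 → 0
  0-1 → 1 (borrow)
  1-1-1 → 1 (borrow)
  0-0-1 → 1 (borrow)
  0-1-1 → 0 (borrow)
  0-0-1 → 1 (borrow)
  1-0-1 → 0
  1-1 → 0
  1-1 → 0
  1-1 → 0
  0-1 → 1 (borrow)
  1-1-1 → 1 (borrow)
  0-1-1 → 0 (borrow)
  1-1-1 → 1 (borrow)
  0-1-1 → 0 (borrow)
  1-0-1 → 0
  0-1 → 1 (borrow)
  0-1-1 → 0 (borrow)
  1-1-1 → 1 (borrow)
  0-0-1 → 1 (borrow)
  1-0-1 → 0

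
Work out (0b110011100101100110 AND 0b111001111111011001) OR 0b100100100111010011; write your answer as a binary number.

0b110101100111010011

0b110011100101100110 AND 0b111001111111011001 = 0b110001100101000000.
Then OR with 0b100100100111010011.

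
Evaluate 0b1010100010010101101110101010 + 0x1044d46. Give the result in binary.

0b1011100011011010100011110000

0x1044d46 = 0b1000001000100110101000110 in binary.
Add column by column in base 2, right to left:
  0+0 = 0
  1+1 = 0 carry 1
  0+1+1 = 0 carry 1
  1+0+1 = 0 carry 1
  0+0+1 = 1
  1+0 = 1
  0+1 = 1
  1+0 = 1
  1+1 = 0 carry 1
  1+0+1 = 0 carry 1
  0+1+1 = 0 carry 1
  1+1+1 = 1 carry 1
  1+0+1 = 0 carry 1
  0+0+1 = 1
  1+1 = 0 carry 1
  0+0+1 = 1
  1+0 = 1
  0+0 = 0
  0+1 = 1
  1+0 = 1
  0+0 = 0
  0+0 = 0
  0+0 = 0
  1+0 = 1
  0+1 = 1
  1+0 = 1
  0+0 = 0
  1+0 = 1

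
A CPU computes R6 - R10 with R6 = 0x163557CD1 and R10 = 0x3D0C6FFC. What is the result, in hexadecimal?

0x126490CD5

Subtract column by column in base 16:
  1-C → 5 (borrow)
  D-F-1 → D (borrow)
  C-F-1 → C (borrow)
  7-6-1 → 0
  5-C → 9 (borrow)
  5-0-1 → 4
  3-D → 6 (borrow)
  6-3-1 → 2
  1-0 → 1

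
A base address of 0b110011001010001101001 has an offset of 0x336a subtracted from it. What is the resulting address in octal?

0o6260377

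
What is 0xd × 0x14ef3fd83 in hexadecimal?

0x110263dfa7

Multiply each base-16 digit by 13, carrying:
  3×13 = 39 → write 7 carry 2
  8×13+2 = 106 → write a carry 6
  d×13+6 = 175 → write f carry 10
  f×13+10 = 205 → write d carry 12
  3×13+12 = 51 → write 3 carry 3
  f×13+3 = 198 → write 6 carry 12
  e×13+12 = 194 → write 2 carry 12
  4×13+12 = 64 → write 0 carry 4
  1×13+4 = 17 → write 1 carry 1
  remaining carry: 1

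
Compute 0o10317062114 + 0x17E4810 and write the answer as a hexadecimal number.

0x44BAAC5C

0o10317062114 = 0x433C644C in hexadecimal.
Add column by column in base 16, right to left:
  C+0 = C
  4+1 = 5
  4+8 = C
  6+4 = A
  C+E = A carry 1
  3+7+1 = B
  3+1 = 4
  4+0 = 4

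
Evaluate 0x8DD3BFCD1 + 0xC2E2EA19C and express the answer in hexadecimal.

0x150B6A9E6D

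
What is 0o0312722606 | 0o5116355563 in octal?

OR each oct digit independently (no carries):
  0|5=5, 3|1=3, 1|1=1, 2|6=6, 7|3=7, 2|5=7, 2|5=7, 6|5=7, 0|6=6, 6|3=7

0o5316777767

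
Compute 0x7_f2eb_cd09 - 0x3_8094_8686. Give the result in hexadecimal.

0x472574683

Subtract column by column in base 16:
  9-6 → 3
  0-8 → 8 (borrow)
  d-6-1 → 6
  c-8 → 4
  b-4 → 7
  e-9 → 5
  2-0 → 2
  f-8 → 7
  7-3 → 4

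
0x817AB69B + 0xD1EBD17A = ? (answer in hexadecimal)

0x153668815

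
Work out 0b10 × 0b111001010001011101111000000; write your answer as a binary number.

0b1110010100010111011110000000

Multiply each base-2 digit by 2, carrying:
  0×2 = 0 → write 0
  0×2 = 0 → write 0
  0×2 = 0 → write 0
  0×2 = 0 → write 0
  0×2 = 0 → write 0
  0×2 = 0 → write 0
  1×2 = 2 → write 0 carry 1
  1×2+1 = 3 → write 1 carry 1
  1×2+1 = 3 → write 1 carry 1
  1×2+1 = 3 → write 1 carry 1
  0×2+1 = 1 → write 1
  1×2 = 2 → write 0 carry 1
  1×2+1 = 3 → write 1 carry 1
  1×2+1 = 3 → write 1 carry 1
  0×2+1 = 1 → write 1
  1×2 = 2 → write 0 carry 1
  0×2+1 = 1 → write 1
  0×2 = 0 → write 0
  0×2 = 0 → write 0
  1×2 = 2 → write 0 carry 1
  0×2+1 = 1 → write 1
  1×2 = 2 → write 0 carry 1
  0×2+1 = 1 → write 1
  0×2 = 0 → write 0
  1×2 = 2 → write 0 carry 1
  1×2+1 = 3 → write 1 carry 1
  1×2+1 = 3 → write 1 carry 1
  remaining carry: 1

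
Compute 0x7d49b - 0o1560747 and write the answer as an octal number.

0o171264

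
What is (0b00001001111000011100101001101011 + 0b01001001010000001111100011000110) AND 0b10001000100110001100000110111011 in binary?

Add column by column in base 2, right to left:
  1+0 = 1
  1+1 = 0 carry 1
  0+1+1 = 0 carry 1
  1+0+1 = 0 carry 1
  0+0+1 = 1
  1+0 = 1
  1+1 = 0 carry 1
  0+1+1 = 0 carry 1
  0+0+1 = 1
  1+0 = 1
  0+0 = 0
  1+1 = 0 carry 1
  0+1+1 = 0 carry 1
  0+1+1 = 0 carry 1
  1+1+1 = 1 carry 1
  1+1+1 = 1 carry 1
  1+0+1 = 0 carry 1
  0+0+1 = 1
  0+0 = 0
  0+0 = 0
  0+0 = 0
  1+0 = 1
  1+1 = 0 carry 1
  1+0+1 = 0 carry 1
  1+1+1 = 1 carry 1
  0+0+1 = 1
  0+0 = 0
  1+1 = 0 carry 1
  0+0+1 = 1
  0+0 = 0
  0+1 = 1
Sum = 0b1010011001000101100001100110001; now AND with 0b10001000100110001100000110111011:
  01010011001000101100001100110001
& 10001000100110001100000110111011
= 00000000000000001100000100110001

0b1100000100110001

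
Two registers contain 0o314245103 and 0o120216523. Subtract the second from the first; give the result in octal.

0o174026360

Subtract column by column in base 8:
  3-3 → 0
  0-2 → 6 (borrow)
  1-5-1 → 3 (borrow)
  5-6-1 → 6 (borrow)
  4-1-1 → 2
  2-2 → 0
  4-0 → 4
  1-2 → 7 (borrow)
  3-1-1 → 1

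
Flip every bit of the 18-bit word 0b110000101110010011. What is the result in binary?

Invert each bit: 110000101110010011 → 001111010001101100.

0b001111010001101100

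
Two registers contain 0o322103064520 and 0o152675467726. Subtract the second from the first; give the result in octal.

0o147205374572

Subtract column by column in base 8:
  0-6 → 2 (borrow)
  2-2-1 → 7 (borrow)
  5-7-1 → 5 (borrow)
  4-7-1 → 4 (borrow)
  6-6-1 → 7 (borrow)
  0-4-1 → 3 (borrow)
  3-5-1 → 5 (borrow)
  0-7-1 → 0 (borrow)
  1-6-1 → 2 (borrow)
  2-2-1 → 7 (borrow)
  2-5-1 → 4 (borrow)
  3-1-1 → 1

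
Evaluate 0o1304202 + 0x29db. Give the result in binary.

0b1011011001001011101

0o1304202 = 0b1011000100010000010 in binary.
0x29db = 0b10100111011011 in binary.
Add column by column in base 2, right to left:
  0+1 = 1
  1+1 = 0 carry 1
  0+0+1 = 1
  0+1 = 1
  0+1 = 1
  0+0 = 0
  0+1 = 1
  1+1 = 0 carry 1
  0+1+1 = 0 carry 1
  0+0+1 = 1
  0+0 = 0
  1+1 = 0 carry 1
  0+0+1 = 1
  0+1 = 1
  0+0 = 0
  1+0 = 1
  1+0 = 1
  0+0 = 0
  1+0 = 1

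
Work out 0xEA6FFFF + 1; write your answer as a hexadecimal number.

The trailing 4 digits are F (max in base 16), so adding 1 cascades: they roll to 0 and the next digit up increments.

0xEA70000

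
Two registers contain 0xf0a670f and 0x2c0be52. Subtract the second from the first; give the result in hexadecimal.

0xc49a8bd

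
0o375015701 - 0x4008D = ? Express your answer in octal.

0o374015464

0x4008D = 0o1000215 in octal.
Subtract column by column in base 8:
  1-5 → 4 (borrow)
  0-1-1 → 6 (borrow)
  7-2-1 → 4
  5-0 → 5
  1-0 → 1
  0-0 → 0
  5-1 → 4
  7-0 → 7
  3-0 → 3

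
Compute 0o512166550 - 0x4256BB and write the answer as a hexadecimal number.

0x4E696AD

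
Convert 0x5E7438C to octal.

0o571641614

Expand each hex digit to 4 bits: 5=0101 E=1110 7=0111 4=0100 3=0011 8=1000 C=1100.
Group the bits in threes: 101 111 001 110 100 001 110 001 100 → 571641614.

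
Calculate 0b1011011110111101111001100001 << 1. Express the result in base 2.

Left shift by 1: append 1 zero bit.

0b10110111101111011110011000010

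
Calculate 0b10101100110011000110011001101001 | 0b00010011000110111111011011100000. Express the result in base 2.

OR bit by bit (1 where either bit is 1):
  10101100110011000110011001101001
| 00010011000110111111011011100000
= 10111111110111111111011011101001

0b10111111110111111111011011101001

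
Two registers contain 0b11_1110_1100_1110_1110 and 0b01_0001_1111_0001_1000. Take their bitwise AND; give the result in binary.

0b010000110000001000

AND bit by bit (1 only where both bits are 1):
  111110110011101110
& 010001111100011000
= 010000110000001000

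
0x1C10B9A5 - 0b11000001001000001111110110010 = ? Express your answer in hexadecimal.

0b11000001001000001111110110010 = 0x18241FB2 in hexadecimal.
Subtract column by column in base 16:
  5-2 → 3
  A-B → F (borrow)
  9-F-1 → 9 (borrow)
  B-1-1 → 9
  0-4 → C (borrow)
  1-2-1 → E (borrow)
  C-8-1 → 3
  1-1 → 0

0x3EC99F3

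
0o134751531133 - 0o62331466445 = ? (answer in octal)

0o52420042466

Subtract column by column in base 8:
  3-5 → 6 (borrow)
  3-4-1 → 6 (borrow)
  1-4-1 → 4 (borrow)
  1-6-1 → 2 (borrow)
  3-6-1 → 4 (borrow)
  5-4-1 → 0
  1-1 → 0
  5-3 → 2
  7-3 → 4
  4-2 → 2
  3-6 → 5 (borrow)
  1-0-1 → 0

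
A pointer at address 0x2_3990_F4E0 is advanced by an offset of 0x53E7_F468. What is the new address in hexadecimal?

0x28D78E948

Add column by column in base 16, right to left:
  0+8 = 8
  E+6 = 4 carry 1
  4+4+1 = 9
  F+F = E carry 1
  0+7+1 = 8
  9+E = 7 carry 1
  9+3+1 = D
  3+5 = 8
  2+0 = 2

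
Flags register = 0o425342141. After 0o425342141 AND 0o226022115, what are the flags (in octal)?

0o024002101

AND each oct digit independently (no carries):
  4&2=0, 2&2=2, 5&6=4, 3&0=0, 4&2=0, 2&2=2, 1&1=1, 4&1=0, 1&5=1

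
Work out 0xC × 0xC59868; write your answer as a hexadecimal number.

0x94324E0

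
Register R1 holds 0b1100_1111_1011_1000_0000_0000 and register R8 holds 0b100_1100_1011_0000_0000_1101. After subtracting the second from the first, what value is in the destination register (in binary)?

0b100000110000011111110011

Subtract column by column in base 2:
  0-1 → 1 (borrow)
  0-0-1 → 1 (borrow)
  0-1-1 → 0 (borrow)
  0-1-1 → 0 (borrow)
  0-0-1 → 1 (borrow)
  0-0-1 → 1 (borrow)
  0-0-1 → 1 (borrow)
  0-0-1 → 1 (borrow)
  0-0-1 → 1 (borrow)
  0-0-1 → 1 (borrow)
  0-0-1 → 1 (borrow)
  1-0-1 → 0
  1-1 → 0
  1-1 → 0
  0-0 → 0
  1-1 → 0
  1-0 → 1
  1-0 → 1
  1-1 → 0
  1-1 → 0
  0-0 → 0
  0-0 → 0
  1-1 → 0
  1-0 → 1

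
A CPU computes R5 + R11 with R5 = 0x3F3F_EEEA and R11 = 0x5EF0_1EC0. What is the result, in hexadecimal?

0x9E300DAA

Add column by column in base 16, right to left:
  A+0 = A
  E+C = A carry 1
  E+E+1 = D carry 1
  E+1+1 = 0 carry 1
  F+0+1 = 0 carry 1
  3+F+1 = 3 carry 1
  F+E+1 = E carry 1
  3+5+1 = 9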